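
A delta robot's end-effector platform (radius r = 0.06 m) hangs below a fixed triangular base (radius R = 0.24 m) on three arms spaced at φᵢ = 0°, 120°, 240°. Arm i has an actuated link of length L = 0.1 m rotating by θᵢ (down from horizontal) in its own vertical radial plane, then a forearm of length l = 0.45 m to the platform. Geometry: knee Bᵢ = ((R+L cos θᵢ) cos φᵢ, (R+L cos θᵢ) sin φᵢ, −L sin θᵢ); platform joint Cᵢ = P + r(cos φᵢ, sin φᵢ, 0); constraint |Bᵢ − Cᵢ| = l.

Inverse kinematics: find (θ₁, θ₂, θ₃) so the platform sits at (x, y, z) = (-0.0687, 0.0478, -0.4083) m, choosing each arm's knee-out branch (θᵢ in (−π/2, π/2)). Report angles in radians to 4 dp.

rotate P by −φ1: (-0.0687, 0.0478, -0.4083)
  e−x'=0.2487;  (l²−L²−(e−x')²−y'²−z²)/2L = -0.1917
  √(A²+B²)=0.4781;  θ1 = -1.0237+1.9834 ≈ 0.9597
arm 2 (φ=120.0°): x'=0.0757, y'=0.0356
  A cos θ + B sin θ = C:  0.1043·cos θ + -0.4083·sin θ = 0.0683
  √(A²+B²)=0.4214;  θ2 = -1.3208+1.4081 ≈ 0.0873
φ3=240.0° → target in arm frame (-0.0070, -0.0834)
  e−x'=0.1870;  (l²−L²−(e−x')²−y'²−z²)/2L = -0.0807
  θ3 = atan2(B,A) + arccos(C/0.4491) = 0.6104

θ₁ = 0.9597, θ₂ = 0.0873, θ₃ = 0.6104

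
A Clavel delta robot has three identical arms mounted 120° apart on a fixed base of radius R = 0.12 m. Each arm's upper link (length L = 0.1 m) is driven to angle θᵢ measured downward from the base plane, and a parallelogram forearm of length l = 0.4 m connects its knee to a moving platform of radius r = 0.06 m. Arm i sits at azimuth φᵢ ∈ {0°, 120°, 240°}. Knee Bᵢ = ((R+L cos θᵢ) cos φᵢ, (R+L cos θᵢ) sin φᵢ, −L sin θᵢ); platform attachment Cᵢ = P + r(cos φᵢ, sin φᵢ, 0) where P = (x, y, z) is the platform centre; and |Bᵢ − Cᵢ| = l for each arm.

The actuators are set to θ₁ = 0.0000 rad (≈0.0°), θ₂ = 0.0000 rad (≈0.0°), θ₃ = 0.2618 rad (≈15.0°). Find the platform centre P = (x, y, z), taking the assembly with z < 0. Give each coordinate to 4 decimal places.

(0.0208, 0.0361, -0.3733)

arm 1 at φ=0.0°: (R−r)+L cos θ1 = 0.1600;  S1 = (0.1600, 0.0000, 0.0000)
S2 = (0.1600·cos120.0°, 0.1600·sin120.0°, 0.0000) = (-0.0800, 0.1386, 0.0000)
φ3=240.0°: virtual centre (-0.0783, -0.1356, -0.0259), radius l
subtract pairs → two planes through P
linear system: -0.4800x+0.2771y = 0.0000−0.0000z; -0.4766x+-0.2712y = -0.0004−-0.0518z
det = 0.2623;  x = 0.0004+-0.0547z,  y = 0.0007+-0.0947z
sphere 1 gives Az²+Bz+C=0 with A=1.0120, B=0.0173, C=-0.1345;  B²−4AC=0.5449;  roots -0.3733, 0.3562;  negative root z = -0.3733
x = 0.0208, y = 0.0361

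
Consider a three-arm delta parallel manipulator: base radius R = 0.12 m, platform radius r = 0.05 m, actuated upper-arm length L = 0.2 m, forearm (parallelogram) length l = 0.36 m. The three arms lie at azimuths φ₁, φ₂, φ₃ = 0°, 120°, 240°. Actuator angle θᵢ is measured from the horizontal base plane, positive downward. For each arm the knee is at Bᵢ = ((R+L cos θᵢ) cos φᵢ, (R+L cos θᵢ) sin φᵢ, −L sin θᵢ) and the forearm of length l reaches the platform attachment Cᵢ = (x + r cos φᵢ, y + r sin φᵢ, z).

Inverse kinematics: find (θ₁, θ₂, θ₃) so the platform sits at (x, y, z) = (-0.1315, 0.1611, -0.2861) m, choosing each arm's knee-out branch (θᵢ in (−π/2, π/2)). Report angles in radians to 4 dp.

arm 1 (φ=0.0°): x'=-0.1315, y'=0.1611
  e−x'=0.2015;  (l²−L²−(e−x')²−y'²−z²)/2L = -0.1470
  θ1 = atan2(B,A) + arccos(C/0.3499) = 1.0472
rotate P by −φ2: (0.2053, 0.0333, -0.2861)
  e−x'=-0.1353;  (l²−L²−(e−x')²−y'²−z²)/2L = -0.0292
  θ2 = atan2(B,A) + arccos(C/0.3165) = -0.3494
rotate P by −φ3: (-0.0738, -0.1944, -0.2861)
  A=0.1438, B=-0.2861, C=(l²−L²−A²−y'²−z²)/(2L)=-0.1268
  θ3 = atan2(B,A) + arccos(C/0.3202) = 0.8729

θ₁ = 1.0472, θ₂ = -0.3494, θ₃ = 0.8729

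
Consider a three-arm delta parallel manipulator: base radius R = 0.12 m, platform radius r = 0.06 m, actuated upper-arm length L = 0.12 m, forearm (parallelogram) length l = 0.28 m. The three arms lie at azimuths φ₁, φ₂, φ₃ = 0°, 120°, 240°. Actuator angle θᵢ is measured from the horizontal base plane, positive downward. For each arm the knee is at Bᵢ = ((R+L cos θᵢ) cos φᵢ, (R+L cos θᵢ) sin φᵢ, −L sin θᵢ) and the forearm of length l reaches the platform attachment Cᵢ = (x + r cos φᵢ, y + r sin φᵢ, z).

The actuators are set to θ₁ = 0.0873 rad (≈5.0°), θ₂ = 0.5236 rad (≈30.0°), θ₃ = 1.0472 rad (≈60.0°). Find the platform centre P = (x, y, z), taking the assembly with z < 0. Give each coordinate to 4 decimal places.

arm 1 at φ=0.0°: e+L cos θ1 = 0.1795;  S1 = (0.1795, 0.0000, -0.0105)
φ2=120.0°: virtual centre (-0.0820, 0.1420, -0.0600), radius l
φ3=240.0°: virtual centre (-0.0600, -0.1039, -0.1039), radius l
eliminate P² terms by subtracting sphere 1 from 2 and 3
linear system: -0.5230x+0.2839y = -0.0019−-0.0991z; -0.4791x+-0.2078y = -0.0071−-0.1869z
Cramer: x(z) = 0.0099-0.3010z;  y(z) = 0.0116-0.2055z
quadratic in z: (1.1328)z²+(0.1183)z+(-0.0494)=0, √Δ=0.4876 → z ∈ {-0.2674, 0.1630}; z = -0.2674 (taking z<0)
x = 0.0904, y = 0.0666

(0.0904, 0.0666, -0.2674)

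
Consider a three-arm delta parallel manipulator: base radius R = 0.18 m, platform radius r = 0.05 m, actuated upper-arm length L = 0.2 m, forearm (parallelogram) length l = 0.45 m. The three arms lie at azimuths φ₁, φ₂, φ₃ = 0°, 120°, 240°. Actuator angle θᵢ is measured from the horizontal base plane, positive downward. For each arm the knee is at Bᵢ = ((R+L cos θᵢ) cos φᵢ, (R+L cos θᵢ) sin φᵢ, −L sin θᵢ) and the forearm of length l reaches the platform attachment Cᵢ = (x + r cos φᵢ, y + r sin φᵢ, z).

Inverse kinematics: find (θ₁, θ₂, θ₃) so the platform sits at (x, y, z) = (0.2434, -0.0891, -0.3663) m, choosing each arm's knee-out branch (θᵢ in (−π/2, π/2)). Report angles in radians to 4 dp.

θ₁ = -0.3493, θ₂ = 1.3089, θ₃ = 0.8725

φ1=0.0° → target in arm frame (0.2434, -0.0891)
  e−x'=-0.1134;  (l²−L²−(e−x')²−y'²−z²)/2L = 0.0188
  γ=atan2(-0.3663,-0.1134)=-1.8710;  ψ=arccos(0.0491)=1.5217;  θ1=γ+ψ≈-0.3493
rotate P by −φ2: (-0.1989, -0.1662, -0.3663)
  A cos θ + B sin θ = C:  0.3289·cos θ + -0.3663·sin θ = -0.2687
  γ=atan2(-0.3663,0.3289)=-0.8392;  ψ=arccos(-0.5458)=2.1481;  θ2=γ+ψ≈1.3089
φ3=240.0° → target in arm frame (-0.0445, 0.2553)
  e−x'=0.1745;  (l²−L²−(e−x')²−y'²−z²)/2L = -0.1683
  θ3 = atan2(B,A) + arccos(C/0.4058) = 0.8725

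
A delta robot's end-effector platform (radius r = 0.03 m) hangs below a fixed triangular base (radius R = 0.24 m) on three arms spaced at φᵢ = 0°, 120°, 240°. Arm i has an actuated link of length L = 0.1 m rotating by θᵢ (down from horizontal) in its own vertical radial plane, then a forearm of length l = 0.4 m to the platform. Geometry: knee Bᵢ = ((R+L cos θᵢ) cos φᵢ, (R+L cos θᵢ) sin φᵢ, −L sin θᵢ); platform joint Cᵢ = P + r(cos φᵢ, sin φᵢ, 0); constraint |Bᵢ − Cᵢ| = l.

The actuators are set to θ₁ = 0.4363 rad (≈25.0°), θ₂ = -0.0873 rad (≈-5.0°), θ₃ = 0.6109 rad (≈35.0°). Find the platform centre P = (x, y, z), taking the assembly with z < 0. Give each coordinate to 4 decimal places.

(-0.0108, 0.0437, -0.2894)

φ1=0.0°: virtual centre (0.3006, 0.0000, -0.0423), radius l
centre 2 = (0.3096·cos120.0°, 0.3096·sin120.0°, 0.0087) = (-0.1548, 0.2681, 0.0087)
centre 3 = (0.2919·cos240.0°, 0.2919·sin240.0°, -0.0574) = (-0.1460, -0.2528, -0.0574)
subtract pairs → two planes through P
plane₁₂: -0.9109x+0.5363y+0.1020z = 0.0038
Cramer: x(z) = 0.0001+0.0376z;  y(z) = 0.0071-0.1262z
sphere 1 gives Az²+Bz+C=0 with A=1.0173, B=0.0601, C=-0.0678;  B²−4AC=0.2796;  roots -0.2894, 0.2303;  negative root z = -0.2894
x = -0.0108, y = 0.0437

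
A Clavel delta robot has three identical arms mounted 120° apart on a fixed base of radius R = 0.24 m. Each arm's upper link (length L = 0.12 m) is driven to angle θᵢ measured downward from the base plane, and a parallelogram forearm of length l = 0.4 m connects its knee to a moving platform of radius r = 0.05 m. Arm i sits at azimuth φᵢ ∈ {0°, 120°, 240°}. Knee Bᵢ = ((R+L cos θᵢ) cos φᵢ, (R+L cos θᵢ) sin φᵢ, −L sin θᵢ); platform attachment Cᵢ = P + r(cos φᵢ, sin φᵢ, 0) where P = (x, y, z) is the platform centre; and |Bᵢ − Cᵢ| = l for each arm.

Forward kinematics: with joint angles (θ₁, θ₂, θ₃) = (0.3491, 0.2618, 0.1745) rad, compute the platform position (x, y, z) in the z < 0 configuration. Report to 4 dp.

(-0.0113, -0.0063, -0.2887)

centre 1 = (0.3028·cos0.0°, 0.3028·sin0.0°, -0.0410) = (0.3028, 0.0000, -0.0410)
arm 2 at φ=120.0°: ρ2 = 0.3059;  centre 2 = (-0.1530, 0.2649, -0.0311)
centre 3 = (0.3082·cos240.0°, 0.3082·sin240.0°, -0.0208) = (-0.1541, -0.2669, -0.0208)
|centre ₂|²−|centre ₁|² = 0.0012;  |centre ₃|²−|centre ₁|² = 0.0021
[-0.9114 0.5299 0.0200]·P = 0.0012;  [-0.9137 -0.5338 0.0404]·P = 0.0021
det = 0.9706;  x = -0.0018+0.0331z,  y = -0.0008+0.0192z
into |P−centre ₁|² = l²: 1.0015z² + 0.0619z + -0.0656 = 0;  Δ = 0.2665;  z = -0.2887 or 0.2268 → z<0 root = -0.2887
x = -0.0113, y = -0.0063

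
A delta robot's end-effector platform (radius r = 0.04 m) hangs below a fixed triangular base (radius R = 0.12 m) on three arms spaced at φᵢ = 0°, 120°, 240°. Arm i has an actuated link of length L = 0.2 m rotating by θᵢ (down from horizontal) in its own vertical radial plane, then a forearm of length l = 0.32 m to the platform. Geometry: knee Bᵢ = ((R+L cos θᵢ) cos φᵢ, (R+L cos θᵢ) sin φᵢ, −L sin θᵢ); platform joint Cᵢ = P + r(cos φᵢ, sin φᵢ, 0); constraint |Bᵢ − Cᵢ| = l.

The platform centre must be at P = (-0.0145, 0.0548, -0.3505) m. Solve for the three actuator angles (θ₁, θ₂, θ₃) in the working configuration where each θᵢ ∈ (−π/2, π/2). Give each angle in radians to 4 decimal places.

arm 1 (φ=0.0°): x'=-0.0145, y'=0.0548
  A=0.0945, B=-0.3505, C=(l²−L²−A²−y'²−z²)/(2L)=-0.1810
  √(A²+B²)=0.3630;  θ1 = -1.3074+2.0926 ≈ 0.7852
arm 2 (φ=120.0°): x'=0.0547, y'=-0.0148
  e−x'=0.0253;  (l²−L²−(e−x')²−y'²−z²)/2L = -0.1533
  √(A²+B²)=0.3514;  θ2 = -1.4988+2.0221 ≈ 0.5234
φ3=240.0° → target in arm frame (-0.0402, -0.0400)
  A=0.1202, B=-0.3505, C=(l²−L²−A²−y'²−z²)/(2L)=-0.1912
  √(A²+B²)=0.3705;  θ3 = -1.2404+2.1131 ≈ 0.8727

θ₁ = 0.7852, θ₂ = 0.5234, θ₃ = 0.8727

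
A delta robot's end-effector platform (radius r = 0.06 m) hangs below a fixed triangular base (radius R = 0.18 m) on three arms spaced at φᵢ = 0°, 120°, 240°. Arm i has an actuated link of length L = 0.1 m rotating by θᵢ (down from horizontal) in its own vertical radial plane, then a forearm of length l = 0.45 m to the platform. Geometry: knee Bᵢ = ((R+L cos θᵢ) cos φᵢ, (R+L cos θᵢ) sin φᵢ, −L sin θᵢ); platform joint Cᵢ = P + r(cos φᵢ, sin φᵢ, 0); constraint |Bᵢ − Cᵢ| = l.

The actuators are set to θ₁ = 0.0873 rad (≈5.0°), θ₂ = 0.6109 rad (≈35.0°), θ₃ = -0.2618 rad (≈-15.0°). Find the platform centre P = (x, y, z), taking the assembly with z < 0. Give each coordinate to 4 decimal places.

(0.0143, -0.0964, -0.3974)

φ1=0.0°: virtual centre (0.2196, 0.0000, -0.0087), radius l
arm 2 at φ=120.0°: e+L cos θ2 = 0.2019;  centre 2 = (-0.1010, 0.1749, -0.0574)
centre 3 = (0.2166·cos240.0°, 0.2166·sin240.0°, 0.0259) = (-0.1083, -0.1876, 0.0259)
eliminate P² terms by subtracting sphere 1 from 2 and 3
[-0.6412 0.3497 -0.0973]·P = -0.0042;  [-0.6558 -0.3751 0.0692]·P = -0.0007
det = 0.4699;  x = 0.0039+-0.0262z,  y = -0.0049+0.2302z
quadratic in z: (1.0537)z²+(0.0264)z+(-0.1559)=0, √Δ=0.8110 → z ∈ {-0.3974, 0.3723}; z = -0.3974 (taking z<0)
x = 0.0143, y = -0.0964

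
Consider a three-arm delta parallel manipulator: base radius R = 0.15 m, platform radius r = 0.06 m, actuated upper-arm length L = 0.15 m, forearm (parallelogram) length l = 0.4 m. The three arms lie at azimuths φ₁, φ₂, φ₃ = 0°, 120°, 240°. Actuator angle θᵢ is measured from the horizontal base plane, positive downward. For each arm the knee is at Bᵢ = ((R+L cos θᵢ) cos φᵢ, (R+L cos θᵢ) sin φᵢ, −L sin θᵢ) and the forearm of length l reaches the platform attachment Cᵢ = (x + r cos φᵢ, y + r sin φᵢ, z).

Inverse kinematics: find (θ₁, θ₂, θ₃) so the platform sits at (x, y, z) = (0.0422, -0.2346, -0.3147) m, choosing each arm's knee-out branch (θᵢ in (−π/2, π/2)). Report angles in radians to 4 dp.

arm 1 (φ=0.0°): x'=0.0422, y'=-0.2346
  e−x'=0.0478;  (l²−L²−(e−x')²−y'²−z²)/2L = -0.0629
  √(A²+B²)=0.3183;  θ1 = -1.4201+1.7696 ≈ 0.3495
arm 2 (φ=120.0°): x'=-0.2243, y'=0.0808
  e−x'=0.3143;  (l²−L²−(e−x')²−y'²−z²)/2L = -0.2227
  γ=atan2(-0.3147,0.3143)=-0.7861;  ψ=arccos(-0.5008)=2.0953;  θ2=γ+ψ≈1.3093
rotate P by −φ3: (0.1821, 0.1538, -0.3147)
  e−x'=-0.0921;  (l²−L²−(e−x')²−y'²−z²)/2L = 0.0211
  θ3 = atan2(B,A) + arccos(C/0.3279) = -0.3489

θ₁ = 0.3495, θ₂ = 1.3093, θ₃ = -0.3489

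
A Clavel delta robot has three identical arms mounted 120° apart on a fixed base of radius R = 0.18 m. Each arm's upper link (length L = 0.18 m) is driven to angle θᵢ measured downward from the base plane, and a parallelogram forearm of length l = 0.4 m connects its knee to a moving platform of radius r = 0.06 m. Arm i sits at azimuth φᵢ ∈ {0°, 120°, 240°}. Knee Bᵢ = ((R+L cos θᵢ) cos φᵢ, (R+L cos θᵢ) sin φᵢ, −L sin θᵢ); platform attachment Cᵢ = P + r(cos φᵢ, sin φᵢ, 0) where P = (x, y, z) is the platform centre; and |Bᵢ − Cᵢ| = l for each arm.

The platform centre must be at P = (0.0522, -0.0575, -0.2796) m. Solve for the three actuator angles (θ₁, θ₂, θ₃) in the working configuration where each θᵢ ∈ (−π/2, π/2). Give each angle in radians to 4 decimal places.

θ₁ = -0.1746, θ₂ = 0.5233, θ₃ = -0.0001

rotate P by −φ1: (0.0522, -0.0575, -0.2796)
  e−x'=0.0678;  (l²−L²−(e−x')²−y'²−z²)/2L = 0.1153
  √(A²+B²)=0.2877;  θ1 = -1.3329+1.1583 ≈ -0.1746
φ2=120.0° → target in arm frame (-0.0759, -0.0165)
  A cos θ + B sin θ = C:  0.1959·cos θ + -0.2796·sin θ = 0.0299
  θ2 = atan2(B,A) + arccos(C/0.3414) = 0.5233
φ3=240.0° → target in arm frame (0.0237, 0.0740)
  A cos θ + B sin θ = C:  0.0963·cos θ + -0.2796·sin θ = 0.0963
  θ3 = atan2(B,A) + arccos(C/0.2957) = -0.0001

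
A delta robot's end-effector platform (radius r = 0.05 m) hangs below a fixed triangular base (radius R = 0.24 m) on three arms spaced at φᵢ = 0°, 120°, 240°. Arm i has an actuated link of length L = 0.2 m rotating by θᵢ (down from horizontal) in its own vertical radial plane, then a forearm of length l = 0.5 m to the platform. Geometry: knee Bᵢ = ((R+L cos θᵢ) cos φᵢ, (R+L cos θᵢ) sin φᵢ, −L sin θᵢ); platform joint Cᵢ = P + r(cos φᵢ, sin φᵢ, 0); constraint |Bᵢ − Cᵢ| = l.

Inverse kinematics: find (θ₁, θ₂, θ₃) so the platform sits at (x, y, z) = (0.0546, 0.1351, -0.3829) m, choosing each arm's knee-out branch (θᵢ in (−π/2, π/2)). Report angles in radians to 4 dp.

θ₁ = 0.1742, θ₂ = -0.0001, θ₃ = 0.9600

φ1=0.0° → target in arm frame (0.0546, 0.1351)
  A cos θ + B sin θ = C:  0.1354·cos θ + -0.3829·sin θ = 0.0670
  γ=atan2(-0.3829,0.1354)=-1.2309;  ψ=arccos(0.1650)=1.4051;  θ1=γ+ψ≈0.1742
rotate P by −φ2: (0.0897, -0.1148, -0.3829)
  A=0.1003, B=-0.3829, C=(l²−L²−A²−y'²−z²)/(2L)=0.1004
  √(A²+B²)=0.3958;  θ2 = -1.3146+1.3145 ≈ -0.0001
φ3=240.0° → target in arm frame (-0.1443, -0.0203)
  e−x'=0.3343;  (l²−L²−(e−x')²−y'²−z²)/2L = -0.1219
  θ3 = atan2(B,A) + arccos(C/0.5083) = 0.9600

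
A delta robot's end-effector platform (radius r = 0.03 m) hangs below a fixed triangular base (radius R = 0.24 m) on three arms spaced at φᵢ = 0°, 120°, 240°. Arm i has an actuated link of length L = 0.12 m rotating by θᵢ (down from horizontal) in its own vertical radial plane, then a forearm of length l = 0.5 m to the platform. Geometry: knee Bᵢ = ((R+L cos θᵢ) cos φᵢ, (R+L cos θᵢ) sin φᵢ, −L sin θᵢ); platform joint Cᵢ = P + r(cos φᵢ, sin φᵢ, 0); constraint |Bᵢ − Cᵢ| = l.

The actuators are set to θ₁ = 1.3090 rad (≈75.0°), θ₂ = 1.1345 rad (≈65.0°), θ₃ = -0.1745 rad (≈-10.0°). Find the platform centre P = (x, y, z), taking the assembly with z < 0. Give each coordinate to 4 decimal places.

φ1=0.0°: virtual centre (0.2411, 0.0000, -0.1159), radius l
φ2=120.0°: virtual centre (-0.1304, 0.2258, -0.1088), radius l
arm 3 at φ=240.0°: ρ3 = 0.3282;  O3 = (-0.1641, -0.2842, 0.0208)
subtract pairs → two planes through P
[-0.7428 0.4516 0.0143]·P = 0.0083;  [-0.8103 -0.5684 0.2735]·P = 0.0366
det = 0.7881;  x = -0.0269+0.1670z,  y = -0.0260+0.2431z
quadratic in z: (1.0870)z²+(0.1297)z+(-0.1641)=0, √Δ=0.8545 → z ∈ {-0.4527, 0.3334}; z = -0.4527 (taking z<0)
x = -0.1025, y = -0.1360

(-0.1025, -0.1360, -0.4527)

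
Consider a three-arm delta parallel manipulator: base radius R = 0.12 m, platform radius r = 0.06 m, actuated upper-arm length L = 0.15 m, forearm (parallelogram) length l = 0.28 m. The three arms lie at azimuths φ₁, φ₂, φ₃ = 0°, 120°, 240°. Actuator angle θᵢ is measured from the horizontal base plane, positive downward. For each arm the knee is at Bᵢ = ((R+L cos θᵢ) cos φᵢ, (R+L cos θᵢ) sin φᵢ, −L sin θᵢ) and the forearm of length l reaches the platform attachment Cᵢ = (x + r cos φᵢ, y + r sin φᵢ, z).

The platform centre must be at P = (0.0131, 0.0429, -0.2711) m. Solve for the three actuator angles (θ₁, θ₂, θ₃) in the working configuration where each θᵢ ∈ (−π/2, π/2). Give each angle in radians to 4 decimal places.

θ₁ = 0.4365, θ₂ = 0.3491, θ₃ = 0.6982

rotate P by −φ1: (0.0131, 0.0429, -0.2711)
  A=0.0469, B=-0.2711, C=(l²−L²−A²−y'²−z²)/(2L)=-0.0721
  √(A²+B²)=0.2751;  θ1 = -1.3995+1.8360 ≈ 0.4365
rotate P by −φ2: (0.0306, -0.0328, -0.2711)
  A=0.0294, B=-0.2711, C=(l²−L²−A²−y'²−z²)/(2L)=-0.0651
  γ=atan2(-0.2711,0.0294)=-1.4628;  ψ=arccos(-0.2388)=1.8119;  θ2=γ+ψ≈0.3491
arm 3 (φ=240.0°): x'=-0.0437, y'=-0.0101
  e−x'=0.1037;  (l²−L²−(e−x')²−y'²−z²)/2L = -0.0948
  √(A²+B²)=0.2903;  θ3 = -1.2054+1.9036 ≈ 0.6982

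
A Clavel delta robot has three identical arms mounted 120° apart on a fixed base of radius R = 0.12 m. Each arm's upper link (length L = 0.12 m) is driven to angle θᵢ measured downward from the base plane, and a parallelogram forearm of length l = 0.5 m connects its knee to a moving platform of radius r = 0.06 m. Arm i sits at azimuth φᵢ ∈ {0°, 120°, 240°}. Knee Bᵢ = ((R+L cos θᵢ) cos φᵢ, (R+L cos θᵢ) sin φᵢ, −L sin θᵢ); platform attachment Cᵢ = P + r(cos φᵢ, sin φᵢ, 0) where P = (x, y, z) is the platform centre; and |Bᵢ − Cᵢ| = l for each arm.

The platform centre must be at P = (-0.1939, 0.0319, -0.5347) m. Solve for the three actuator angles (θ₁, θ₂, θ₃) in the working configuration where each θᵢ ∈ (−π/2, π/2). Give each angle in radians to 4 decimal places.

θ₁ = 1.3961, θ₂ = 0.5234, θ₃ = 0.6981

rotate P by −φ1: (-0.1939, 0.0319, -0.5347)
  A=0.2539, B=-0.5347, C=(l²−L²−A²−y'²−z²)/(2L)=-0.4824
  √(A²+B²)=0.5919;  θ1 = -1.1275+2.5236 ≈ 1.3961
arm 2 (φ=120.0°): x'=0.1246, y'=0.1520
  e−x'=-0.0646;  (l²−L²−(e−x')²−y'²−z²)/2L = -0.3232
  θ2 = atan2(B,A) + arccos(C/0.5386) = 0.5234
φ3=240.0° → target in arm frame (0.0693, -0.1839)
  A=-0.0093, B=-0.5347, C=(l²−L²−A²−y'²−z²)/(2L)=-0.3508
  γ=atan2(-0.5347,-0.0093)=-1.5882;  ψ=arccos(-0.6560)=2.2863;  θ3=γ+ψ≈0.6981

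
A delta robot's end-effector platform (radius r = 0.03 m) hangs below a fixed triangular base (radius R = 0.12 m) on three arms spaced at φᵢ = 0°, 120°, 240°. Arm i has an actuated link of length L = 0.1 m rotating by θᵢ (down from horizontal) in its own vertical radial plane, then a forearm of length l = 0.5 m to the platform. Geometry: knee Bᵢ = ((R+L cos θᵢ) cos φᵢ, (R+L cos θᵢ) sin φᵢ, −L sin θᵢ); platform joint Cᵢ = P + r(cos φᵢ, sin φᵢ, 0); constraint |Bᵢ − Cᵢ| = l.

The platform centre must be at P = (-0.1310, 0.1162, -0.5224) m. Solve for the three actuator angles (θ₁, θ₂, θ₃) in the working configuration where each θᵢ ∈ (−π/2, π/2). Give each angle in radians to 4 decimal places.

θ₁ = 1.3967, θ₂ = 0.2619, θ₃ = 1.0475

rotate P by −φ1: (-0.1310, 0.1162, -0.5224)
  e−x'=0.2210;  (l²−L²−(e−x')²−y'²−z²)/2L = -0.4762
  θ1 = atan2(B,A) + arccos(C/0.5672) = 1.3967
arm 2 (φ=120.0°): x'=0.1661, y'=0.0553
  A cos θ + B sin θ = C:  -0.0761·cos θ + -0.5224·sin θ = -0.2088
  γ=atan2(-0.5224,-0.0761)=-1.7155;  ψ=arccos(-0.3955)=1.9774;  θ2=γ+ψ≈0.2619
φ3=240.0° → target in arm frame (-0.0351, -0.1715)
  A cos θ + B sin θ = C:  0.1251·cos θ + -0.5224·sin θ = -0.3899
  γ=atan2(-0.5224,0.1251)=-1.3357;  ψ=arccos(-0.7259)=2.3832;  θ3=γ+ψ≈1.0475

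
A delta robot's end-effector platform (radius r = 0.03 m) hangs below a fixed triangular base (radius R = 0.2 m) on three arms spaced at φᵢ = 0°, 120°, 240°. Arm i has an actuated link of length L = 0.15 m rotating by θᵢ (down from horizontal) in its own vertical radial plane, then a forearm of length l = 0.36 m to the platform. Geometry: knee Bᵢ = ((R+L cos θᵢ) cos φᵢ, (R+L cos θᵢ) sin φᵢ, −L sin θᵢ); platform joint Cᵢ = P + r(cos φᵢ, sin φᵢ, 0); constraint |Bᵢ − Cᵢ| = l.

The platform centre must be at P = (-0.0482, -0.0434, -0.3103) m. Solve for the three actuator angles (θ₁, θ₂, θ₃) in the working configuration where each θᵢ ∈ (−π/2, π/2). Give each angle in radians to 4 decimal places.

θ₁ = 0.9597, θ₂ = 0.7852, θ₃ = 0.3492

arm 1 (φ=0.0°): x'=-0.0482, y'=-0.0434
  A=0.2182, B=-0.3103, C=(l²−L²−A²−y'²−z²)/(2L)=-0.1289
  √(A²+B²)=0.3793;  θ1 = -0.9579+1.9176 ≈ 0.9597
φ2=120.0° → target in arm frame (-0.0135, 0.0634)
  A cos θ + B sin θ = C:  0.1835·cos θ + -0.3103·sin θ = -0.0896
  γ=atan2(-0.3103,0.1835)=-1.0368;  ψ=arccos(-0.2485)=1.8220;  θ2=γ+ψ≈0.7852
arm 3 (φ=240.0°): x'=0.0617, y'=-0.0200
  A=0.1083, B=-0.3103, C=(l²−L²−A²−y'²−z²)/(2L)=-0.0044
  θ3 = atan2(B,A) + arccos(C/0.3287) = 0.3492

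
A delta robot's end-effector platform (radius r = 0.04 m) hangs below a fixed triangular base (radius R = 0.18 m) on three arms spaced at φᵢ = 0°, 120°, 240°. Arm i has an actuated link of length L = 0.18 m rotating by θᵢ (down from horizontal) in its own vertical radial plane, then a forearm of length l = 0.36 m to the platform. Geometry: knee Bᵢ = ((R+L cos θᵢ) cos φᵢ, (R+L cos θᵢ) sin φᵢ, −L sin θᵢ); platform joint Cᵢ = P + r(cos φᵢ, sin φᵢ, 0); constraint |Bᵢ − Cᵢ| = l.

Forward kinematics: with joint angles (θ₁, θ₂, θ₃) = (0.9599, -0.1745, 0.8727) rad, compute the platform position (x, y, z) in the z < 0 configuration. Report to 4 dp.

(-0.0755, 0.1068, -0.2761)

φ1=0.0°: virtual centre (0.2432, 0.0000, -0.1474), radius l
centre 2 = (0.3173·cos120.0°, 0.3173·sin120.0°, 0.0313) = (-0.1586, 0.2748, 0.0313)
φ3=240.0°: virtual centre (-0.1278, -0.2214, -0.1379), radius l
subtract pairs → two planes through P
linear system: -0.8038x+0.5495y = 0.0207−0.3574z; -0.7422x+-0.4429y = 0.0035−0.0191z
Cramer: x(z) = -0.0145+0.2210z;  y(z) = 0.0165-0.3272z
into |P−centre ₁|² = l²: 1.1559z² + 0.1702z + -0.0411 = 0;  Δ = 0.2192;  z = -0.2761 or 0.1289 → z<0 root = -0.2761
x = -0.0755, y = 0.1068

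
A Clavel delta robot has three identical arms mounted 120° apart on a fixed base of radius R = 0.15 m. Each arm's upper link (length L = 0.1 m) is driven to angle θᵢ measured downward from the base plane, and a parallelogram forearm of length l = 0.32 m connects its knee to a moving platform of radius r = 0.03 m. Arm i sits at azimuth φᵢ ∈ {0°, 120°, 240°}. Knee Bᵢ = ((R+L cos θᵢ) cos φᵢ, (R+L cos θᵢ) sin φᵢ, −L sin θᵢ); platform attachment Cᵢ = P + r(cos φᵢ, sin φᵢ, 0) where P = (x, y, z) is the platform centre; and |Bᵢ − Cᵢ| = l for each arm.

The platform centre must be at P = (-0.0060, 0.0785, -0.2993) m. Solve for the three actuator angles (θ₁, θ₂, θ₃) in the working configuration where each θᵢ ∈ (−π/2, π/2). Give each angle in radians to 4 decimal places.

φ1=0.0° → target in arm frame (-0.0060, 0.0785)
  e−x'=0.1260;  (l²−L²−(e−x')²−y'²−z²)/2L = -0.0961
  γ=atan2(-0.2993,0.1260)=-1.1723;  ψ=arccos(-0.2959)=1.8712;  θ1=γ+ψ≈0.6989
rotate P by −φ2: (0.0710, -0.0341, -0.2993)
  A cos θ + B sin θ = C:  0.0490·cos θ + -0.2993·sin θ = -0.0037
  θ2 = atan2(B,A) + arccos(C/0.3033) = 0.1746
φ3=240.0° → target in arm frame (-0.0650, -0.0444)
  e−x'=0.1850;  (l²−L²−(e−x')²−y'²−z²)/2L = -0.1669
  γ=atan2(-0.2993,0.1850)=-1.0172;  ψ=arccos(-0.4743)=2.0649;  θ3=γ+ψ≈1.0477

θ₁ = 0.6989, θ₂ = 0.1746, θ₃ = 1.0477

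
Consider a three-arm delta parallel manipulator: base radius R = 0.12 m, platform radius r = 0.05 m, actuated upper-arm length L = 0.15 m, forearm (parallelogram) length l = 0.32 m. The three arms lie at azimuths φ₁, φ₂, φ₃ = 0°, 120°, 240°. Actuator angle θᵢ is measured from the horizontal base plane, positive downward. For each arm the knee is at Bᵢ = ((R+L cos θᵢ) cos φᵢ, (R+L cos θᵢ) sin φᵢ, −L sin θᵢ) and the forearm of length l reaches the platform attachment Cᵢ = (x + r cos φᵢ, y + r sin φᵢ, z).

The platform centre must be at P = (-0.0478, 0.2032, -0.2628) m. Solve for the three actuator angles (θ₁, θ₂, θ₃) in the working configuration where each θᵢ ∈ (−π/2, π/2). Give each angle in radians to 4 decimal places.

φ1=0.0° → target in arm frame (-0.0478, 0.2032)
  e−x'=0.1178;  (l²−L²−(e−x')²−y'²−z²)/2L = -0.1478
  γ=atan2(-0.2628,0.1178)=-1.1494;  ψ=arccos(-0.5131)=2.1096;  θ1=γ+ψ≈0.9602
arm 2 (φ=120.0°): x'=0.1999, y'=-0.0602
  A cos θ + B sin θ = C:  -0.1299·cos θ + -0.2628·sin θ = -0.0322
  √(A²+B²)=0.2931;  θ2 = -2.0298+1.6808 ≈ -0.3490
arm 3 (φ=240.0°): x'=-0.1521, y'=-0.1430
  e−x'=0.2221;  (l²−L²−(e−x')²−y'²−z²)/2L = -0.1964
  γ=atan2(-0.2628,0.2221)=-0.8692;  ψ=arccos(-0.5709)=2.1784;  θ3=γ+ψ≈1.3092

θ₁ = 0.9602, θ₂ = -0.3490, θ₃ = 1.3092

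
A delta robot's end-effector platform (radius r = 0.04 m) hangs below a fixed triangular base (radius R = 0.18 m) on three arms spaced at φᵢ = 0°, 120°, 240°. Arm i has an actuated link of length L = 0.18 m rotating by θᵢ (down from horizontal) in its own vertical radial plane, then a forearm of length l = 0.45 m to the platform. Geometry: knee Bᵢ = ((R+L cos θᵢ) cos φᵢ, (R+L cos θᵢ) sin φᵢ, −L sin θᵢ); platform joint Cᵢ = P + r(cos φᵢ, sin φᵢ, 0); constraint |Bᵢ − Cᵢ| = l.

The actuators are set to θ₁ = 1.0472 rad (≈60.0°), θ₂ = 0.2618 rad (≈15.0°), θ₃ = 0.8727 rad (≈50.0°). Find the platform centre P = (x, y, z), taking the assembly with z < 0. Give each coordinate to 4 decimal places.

(-0.0920, 0.0954, -0.4554)

arm 1 at φ=0.0°: (R−r)+L cos θ1 = 0.2300;  centre 1 = (0.2300, 0.0000, -0.1559)
φ2=120.0°: virtual centre (-0.1569, 0.2718, -0.0466), radius l
φ3=240.0°: virtual centre (-0.1278, -0.2214, -0.1379), radius l
|centre ₂|²−|centre ₁|² = 0.0235;  |centre ₃|²−|centre ₁|² = 0.0072
linear system: -0.7739x+0.5436y = 0.0235−0.2186z; -0.7157x+-0.4429y = 0.0072−0.0360z
Cramer: x(z) = -0.0196+0.1590z;  y(z) = 0.0154-0.1757z
quadratic in z: (1.0562)z²+(0.2270)z+(-0.1157)=0, √Δ=0.7350 → z ∈ {-0.4554, 0.2405}; z = -0.4554 (taking z<0)
x = -0.0920, y = 0.0954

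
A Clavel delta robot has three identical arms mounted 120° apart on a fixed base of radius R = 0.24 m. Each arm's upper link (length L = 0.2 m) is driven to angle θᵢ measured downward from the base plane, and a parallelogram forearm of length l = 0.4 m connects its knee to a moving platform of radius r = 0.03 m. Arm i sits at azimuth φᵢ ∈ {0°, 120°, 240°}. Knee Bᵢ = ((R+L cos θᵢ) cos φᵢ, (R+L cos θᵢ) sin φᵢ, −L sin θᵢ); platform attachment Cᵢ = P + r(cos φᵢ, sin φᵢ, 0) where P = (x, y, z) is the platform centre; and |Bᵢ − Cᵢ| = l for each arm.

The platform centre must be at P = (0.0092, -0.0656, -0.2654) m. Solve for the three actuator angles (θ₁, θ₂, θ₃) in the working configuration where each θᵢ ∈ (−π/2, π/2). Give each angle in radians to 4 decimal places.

rotate P by −φ1: (0.0092, -0.0656, -0.2654)
  A=0.2008, B=-0.2654, C=(l²−L²−A²−y'²−z²)/(2L)=0.0123
  γ=atan2(-0.2654,0.2008)=-0.9231;  ψ=arccos(0.0371)=1.5337;  θ1=γ+ψ≈0.6106
φ2=120.0° → target in arm frame (-0.0614, 0.0248)
  A cos θ + B sin θ = C:  0.2714·cos θ + -0.2654·sin θ = -0.0618
  θ2 = atan2(B,A) + arccos(C/0.3796) = 0.9601
rotate P by −φ3: (0.0522, 0.0408, -0.2654)
  e−x'=0.1578;  (l²−L²−(e−x')²−y'²−z²)/2L = 0.0575
  γ=atan2(-0.2654,0.1578)=-1.0344;  ψ=arccos(0.1863)=1.3834;  θ3=γ+ψ≈0.3490

θ₁ = 0.6106, θ₂ = 0.9601, θ₃ = 0.3490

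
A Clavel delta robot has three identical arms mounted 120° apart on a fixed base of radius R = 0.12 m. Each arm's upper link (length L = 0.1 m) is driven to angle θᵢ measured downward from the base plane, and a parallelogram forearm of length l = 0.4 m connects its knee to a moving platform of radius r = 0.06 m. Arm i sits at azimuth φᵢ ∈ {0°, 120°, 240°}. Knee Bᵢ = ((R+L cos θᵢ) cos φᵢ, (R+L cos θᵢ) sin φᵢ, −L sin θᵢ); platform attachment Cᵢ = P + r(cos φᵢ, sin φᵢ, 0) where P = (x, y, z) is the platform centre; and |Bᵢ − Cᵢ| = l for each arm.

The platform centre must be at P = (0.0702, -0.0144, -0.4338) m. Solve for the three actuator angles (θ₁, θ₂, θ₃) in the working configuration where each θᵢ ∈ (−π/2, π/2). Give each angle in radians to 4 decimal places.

arm 1 (φ=0.0°): x'=0.0702, y'=-0.0144
  A cos θ + B sin θ = C:  -0.0102·cos θ + -0.4338·sin θ = -0.1925
  √(A²+B²)=0.4339;  θ1 = -1.5943+2.0304 ≈ 0.4361
rotate P by −φ2: (-0.0476, -0.0536, -0.4338)
  A=0.1076, B=-0.4338, C=(l²−L²−A²−y'²−z²)/(2L)=-0.2631
  γ=atan2(-0.4338,0.1076)=-1.3277;  ψ=arccos(-0.5887)=2.2003;  θ2=γ+ψ≈0.8726
φ3=240.0° → target in arm frame (-0.0226, 0.0680)
  A=0.0826, B=-0.4338, C=(l²−L²−A²−y'²−z²)/(2L)=-0.2482
  √(A²+B²)=0.4416;  θ3 = -1.3826+2.1676 ≈ 0.7850

θ₁ = 0.4361, θ₂ = 0.8726, θ₃ = 0.7850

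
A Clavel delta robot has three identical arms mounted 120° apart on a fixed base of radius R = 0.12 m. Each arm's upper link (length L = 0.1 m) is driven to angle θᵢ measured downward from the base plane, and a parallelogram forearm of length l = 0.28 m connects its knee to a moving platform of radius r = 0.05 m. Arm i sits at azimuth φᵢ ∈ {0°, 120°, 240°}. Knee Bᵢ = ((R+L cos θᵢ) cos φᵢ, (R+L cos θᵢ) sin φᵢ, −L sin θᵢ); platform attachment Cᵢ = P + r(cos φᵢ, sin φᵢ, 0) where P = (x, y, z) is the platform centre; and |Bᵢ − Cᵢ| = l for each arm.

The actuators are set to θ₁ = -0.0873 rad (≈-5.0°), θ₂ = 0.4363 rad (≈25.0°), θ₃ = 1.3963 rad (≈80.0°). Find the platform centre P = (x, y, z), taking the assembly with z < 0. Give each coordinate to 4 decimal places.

(0.1116, 0.1067, -0.2436)

centre 1 = (0.1696·cos0.0°, 0.1696·sin0.0°, 0.0087) = (0.1696, 0.0000, 0.0087)
φ2=120.0°: virtual centre (-0.0803, 0.1391, -0.0423), radius l
arm 3 at φ=240.0°: ρ3 = 0.0874;  centre 3 = (-0.0437, -0.0757, -0.0985)
|centre ₂|²−|centre ₁|² = -0.0013;  |centre ₃|²−|centre ₁|² = -0.0115
plane₁₂: -0.4999x+0.2782y+-0.1020z = -0.0013
det = 0.1943;  x = 0.0175+-0.3864z,  y = 0.0269+-0.3277z
sphere 1 gives Az²+Bz+C=0 with A=1.2566, B=0.0825, C=-0.0545;  B²−4AC=0.2805;  roots -0.2436, 0.1779;  negative root z = -0.2436
x = 0.1116, y = 0.1067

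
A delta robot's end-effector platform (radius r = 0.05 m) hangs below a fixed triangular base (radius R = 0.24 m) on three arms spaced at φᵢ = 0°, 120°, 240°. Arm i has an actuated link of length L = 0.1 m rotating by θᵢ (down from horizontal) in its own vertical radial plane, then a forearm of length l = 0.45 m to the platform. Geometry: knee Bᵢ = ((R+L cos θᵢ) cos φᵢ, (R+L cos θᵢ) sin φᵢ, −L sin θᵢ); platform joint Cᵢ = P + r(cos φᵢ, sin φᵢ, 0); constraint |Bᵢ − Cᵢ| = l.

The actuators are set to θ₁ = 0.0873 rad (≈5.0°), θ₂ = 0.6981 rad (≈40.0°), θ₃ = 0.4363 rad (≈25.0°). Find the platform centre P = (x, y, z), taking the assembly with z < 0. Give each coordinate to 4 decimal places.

(0.0480, -0.0243, -0.3875)

arm 1 at φ=0.0°: (R−r)+L cos θ1 = 0.2896;  O1 = (0.2896, 0.0000, -0.0087)
φ2=120.0°: virtual centre (-0.1333, 0.2309, -0.0643), radius l
O3 = (0.2806·cos240.0°, 0.2806·sin240.0°, -0.0423) = (-0.1403, -0.2430, -0.0423)
|O₂|²−|O₁|² = -0.0087;  |O₃|²−|O₁|² = -0.0034
linear system: -0.8458x+0.4618y = -0.0087−-0.1111z; -0.8599x+-0.4861y = -0.0034−-0.0671z
det = 0.8082;  x = 0.0072+-0.1052z,  y = -0.0057+0.0480z
into |P−O₁|² = l²: 1.0134z² + 0.0763z + -0.1226 = 0;  Δ = 0.5029;  z = -0.3875 or 0.3123 → z<0 root = -0.3875
x = 0.0480, y = -0.0243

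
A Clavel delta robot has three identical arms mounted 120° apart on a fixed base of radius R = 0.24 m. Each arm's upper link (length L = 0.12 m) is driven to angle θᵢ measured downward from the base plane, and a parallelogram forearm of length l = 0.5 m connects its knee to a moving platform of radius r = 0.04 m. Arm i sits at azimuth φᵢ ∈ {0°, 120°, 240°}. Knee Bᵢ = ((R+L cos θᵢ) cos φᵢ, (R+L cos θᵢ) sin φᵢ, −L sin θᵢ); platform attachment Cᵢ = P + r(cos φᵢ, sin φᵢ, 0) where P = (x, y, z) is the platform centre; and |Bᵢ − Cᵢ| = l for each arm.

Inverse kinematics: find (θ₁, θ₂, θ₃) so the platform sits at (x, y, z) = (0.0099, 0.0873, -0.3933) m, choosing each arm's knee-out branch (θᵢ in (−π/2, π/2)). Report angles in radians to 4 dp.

θ₁ = 0.0880, θ₂ = -0.3491, θ₃ = 0.6112

arm 1 (φ=0.0°): x'=0.0099, y'=0.0873
  A=0.1901, B=-0.3933, C=(l²−L²−A²−y'²−z²)/(2L)=0.1548
  θ1 = atan2(B,A) + arccos(C/0.4368) = 0.0880
rotate P by −φ2: (0.0707, -0.0522, -0.3933)
  A cos θ + B sin θ = C:  0.1293·cos θ + -0.3933·sin θ = 0.2561
  γ=atan2(-0.3933,0.1293)=-1.2531;  ψ=arccos(0.6185)=0.9040;  θ2=γ+ψ≈-0.3491
rotate P by −φ3: (-0.0806, -0.0351, -0.3933)
  e−x'=0.2806;  (l²−L²−(e−x')²−y'²−z²)/2L = 0.0041
  √(A²+B²)=0.4831;  θ3 = -0.9512+1.5624 ≈ 0.6112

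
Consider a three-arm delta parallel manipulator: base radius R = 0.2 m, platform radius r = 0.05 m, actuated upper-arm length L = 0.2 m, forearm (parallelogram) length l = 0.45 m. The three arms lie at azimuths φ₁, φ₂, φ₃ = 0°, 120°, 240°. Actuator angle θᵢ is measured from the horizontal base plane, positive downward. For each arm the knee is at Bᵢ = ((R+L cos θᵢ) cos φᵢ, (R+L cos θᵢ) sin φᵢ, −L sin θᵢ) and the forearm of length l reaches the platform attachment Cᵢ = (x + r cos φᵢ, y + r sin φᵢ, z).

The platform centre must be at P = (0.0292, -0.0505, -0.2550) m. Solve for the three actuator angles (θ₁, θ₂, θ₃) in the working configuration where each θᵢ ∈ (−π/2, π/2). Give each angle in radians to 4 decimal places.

θ₁ = -0.3496, θ₂ = 0.2620, θ₃ = -0.3490

rotate P by −φ1: (0.0292, -0.0505, -0.2550)
  A=0.1208, B=-0.2550, C=(l²−L²−A²−y'²−z²)/(2L)=0.2008
  √(A²+B²)=0.2822;  θ1 = -1.1284+0.7788 ≈ -0.3496
arm 2 (φ=120.0°): x'=-0.0583, y'=0.0000
  e−x'=0.2083;  (l²−L²−(e−x')²−y'²−z²)/2L = 0.1352
  θ2 = atan2(B,A) + arccos(C/0.3293) = 0.2620
φ3=240.0° → target in arm frame (0.0291, 0.0505)
  e−x'=0.1209;  (l²−L²−(e−x')²−y'²−z²)/2L = 0.2008
  θ3 = atan2(B,A) + arccos(C/0.2822) = -0.3490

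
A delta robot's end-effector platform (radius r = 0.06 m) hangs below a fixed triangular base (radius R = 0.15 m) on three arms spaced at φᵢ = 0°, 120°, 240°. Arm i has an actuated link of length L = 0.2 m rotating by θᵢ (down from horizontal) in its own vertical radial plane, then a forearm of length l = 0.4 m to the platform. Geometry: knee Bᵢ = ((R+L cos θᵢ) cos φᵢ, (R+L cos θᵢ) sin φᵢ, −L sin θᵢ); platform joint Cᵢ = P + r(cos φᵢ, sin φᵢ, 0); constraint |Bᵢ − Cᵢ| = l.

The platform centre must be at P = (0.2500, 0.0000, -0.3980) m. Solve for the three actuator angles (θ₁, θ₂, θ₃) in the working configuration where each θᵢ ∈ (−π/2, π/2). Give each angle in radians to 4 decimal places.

θ₁ = 0.0000, θ₂ = 1.3089, θ₃ = 1.3089

φ1=0.0° → target in arm frame (0.2500, 0.0000)
  A=-0.1600, B=-0.3980, C=(l²−L²−A²−y'²−z²)/(2L)=-0.1600
  √(A²+B²)=0.4290;  θ1 = -1.9530+1.9531 ≈ 0.0000
φ2=120.0° → target in arm frame (-0.1250, -0.2165)
  A=0.2150, B=-0.3980, C=(l²−L²−A²−y'²−z²)/(2L)=-0.3288
  θ2 = atan2(B,A) + arccos(C/0.4524) = 1.3089
arm 3 (φ=240.0°): x'=-0.1250, y'=0.2165
  A cos θ + B sin θ = C:  0.2150·cos θ + -0.3980·sin θ = -0.3288
  γ=atan2(-0.3980,0.2150)=-1.0755;  ψ=arccos(-0.7268)=2.3844;  θ3=γ+ψ≈1.3089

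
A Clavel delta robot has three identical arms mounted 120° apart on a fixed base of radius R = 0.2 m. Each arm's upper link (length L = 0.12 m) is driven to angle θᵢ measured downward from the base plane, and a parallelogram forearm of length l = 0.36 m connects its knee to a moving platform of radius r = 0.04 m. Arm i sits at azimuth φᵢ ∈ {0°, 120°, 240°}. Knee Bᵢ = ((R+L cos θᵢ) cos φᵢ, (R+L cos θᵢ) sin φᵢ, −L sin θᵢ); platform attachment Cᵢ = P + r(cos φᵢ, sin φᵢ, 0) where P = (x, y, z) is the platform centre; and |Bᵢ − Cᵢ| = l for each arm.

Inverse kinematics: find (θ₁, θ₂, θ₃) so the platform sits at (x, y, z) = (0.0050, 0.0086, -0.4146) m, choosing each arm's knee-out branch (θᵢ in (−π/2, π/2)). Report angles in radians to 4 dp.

θ₁ = 1.2219, θ₂ = 1.2222, θ₃ = 1.3093

rotate P by −φ1: (0.0050, 0.0086, -0.4146)
  A cos θ + B sin θ = C:  0.1550·cos θ + -0.4146·sin θ = -0.3366
  γ=atan2(-0.4146,0.1550)=-1.2130;  ψ=arccos(-0.7605)=2.4349;  θ1=γ+ψ≈1.2219
arm 2 (φ=120.0°): x'=0.0049, y'=-0.0086
  A=0.1551, B=-0.4146, C=(l²−L²−A²−y'²−z²)/(2L)=-0.3367
  √(A²+B²)=0.4426;  θ2 = -1.2129+2.4351 ≈ 1.2222
rotate P by −φ3: (-0.0099, 0.0000, -0.4146)
  A=0.1699, B=-0.4146, C=(l²−L²−A²−y'²−z²)/(2L)=-0.3566
  γ=atan2(-0.4146,0.1699)=-1.1818;  ψ=arccos(-0.7958)=2.4911;  θ3=γ+ψ≈1.3093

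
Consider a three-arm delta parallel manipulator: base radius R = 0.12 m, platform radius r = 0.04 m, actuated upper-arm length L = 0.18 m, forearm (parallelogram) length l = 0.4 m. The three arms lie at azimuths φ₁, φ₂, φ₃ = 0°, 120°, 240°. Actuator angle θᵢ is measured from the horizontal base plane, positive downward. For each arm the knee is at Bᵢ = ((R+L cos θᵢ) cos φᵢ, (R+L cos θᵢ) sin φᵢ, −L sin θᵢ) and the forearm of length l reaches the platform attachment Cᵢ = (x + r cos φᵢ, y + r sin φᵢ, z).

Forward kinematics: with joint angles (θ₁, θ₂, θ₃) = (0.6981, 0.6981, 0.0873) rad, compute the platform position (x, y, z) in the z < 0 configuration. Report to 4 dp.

arm 1 at φ=0.0°: (R−r)+L cos θ1 = 0.2179;  S1 = (0.2179, 0.0000, -0.1157)
φ2=120.0°: virtual centre (-0.1089, 0.1887, -0.1157), radius l
S3 = (0.2593·cos240.0°, 0.2593·sin240.0°, -0.0157) = (-0.1297, -0.2246, -0.0157)
eliminate P² terms by subtracting sphere 1 from 2 and 3
linear system: -0.6537x+0.3774y = 0.0000−0.0000z; -0.6951x+-0.4491y = 0.0066−0.2000z
Cramer: x(z) = -0.0045+0.1358z;  y(z) = -0.0078+0.2352z
sphere 1 gives Az²+Bz+C=0 with A=1.0737, B=0.1673, C=-0.0971;  B²−4AC=0.4450;  roots -0.3886, 0.2327;  negative root z = -0.3886
x = -0.0573, y = -0.0992

(-0.0573, -0.0992, -0.3886)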